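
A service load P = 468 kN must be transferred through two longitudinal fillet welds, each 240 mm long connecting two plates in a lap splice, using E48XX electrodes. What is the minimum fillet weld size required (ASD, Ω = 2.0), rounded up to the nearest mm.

w = 10 mm

E48XX → F_EXX = 480 MPa.
Total weld length L = 480 mm.
Required throat t_e = P × Ω / (0.6 F_EXX × L) = 468 × 2.0 / (0.6 × 480 × 480 × 10⁻³) = 6.771 mm.
Required leg w = t_e / 0.707 = 9.577 mm → use 10 mm.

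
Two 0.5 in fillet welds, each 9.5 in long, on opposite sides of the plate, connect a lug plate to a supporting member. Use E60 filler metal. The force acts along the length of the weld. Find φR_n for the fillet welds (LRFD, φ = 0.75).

φR_n ≈ 181 kip

E60XX → F_EXX = 60 ksi.
Effective throat t_e = 0.707 × 0.5 = 0.3535 in.
Total length L = 19 in; A_we = 0.3535 × 19 = 6.716 in².
F_nw = 0.6 F_EXX = 0.6 × 60 = 36 ksi.
φR_n = 0.75 × 36 × 6.716 = 181.3 kip.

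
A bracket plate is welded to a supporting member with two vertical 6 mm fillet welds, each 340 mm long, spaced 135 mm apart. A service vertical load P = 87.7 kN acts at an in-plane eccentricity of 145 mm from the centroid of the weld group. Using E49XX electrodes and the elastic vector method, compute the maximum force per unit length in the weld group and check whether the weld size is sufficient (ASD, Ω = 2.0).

f_max ≈ 313 N/mm; adequate

E49XX → F_EXX = 490 MPa.
Total weld length L_w = 680 mm. Treat welds as unit-width lines.
Polar moment about centroid: J = 2[d³/12 + d(b/2)²] = 2[340³/12 + 340×67.5²] = 9649000 mm³.
Direct shear f_v = P/L_w = 87.7×10³ / 680 = 129 N/mm (vertical).
Torsion M = P·e = 87.7×10³ × 145 = 12716000 N·mm.
Critical point at (x, y) = (67.5, 170) from centroid. f_tx = M·y/J = 224 N/mm; f_ty = M·x/J = 88.96 N/mm.
Resultant f_max = √[f_tx² + (f_v + f_ty)²] = √[224² + (129 + 88.96)²] = 312.6 N/mm.
Capacity per unit length: r_n/Ω = (1/2.0) × 0.6 × 490 × (0.707 × 6) = 623.6 N/mm.
312.6 ≤ 623.6 → adequate.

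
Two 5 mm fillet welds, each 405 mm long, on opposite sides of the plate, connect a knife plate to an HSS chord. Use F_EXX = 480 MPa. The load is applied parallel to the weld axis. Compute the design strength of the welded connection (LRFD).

φR_n ≈ 618 kN

Effective throat t_e = 0.707 × 5 = 3.535 mm.
Total length L = 810 mm; A_we = 3.535 × 810 = 2863 mm².
F_nw = 0.6 F_EXX = 0.6 × 480 = 288 MPa.
φR_n = 0.75 × 288 × 2863 × 10⁻³ = 618.5 kN.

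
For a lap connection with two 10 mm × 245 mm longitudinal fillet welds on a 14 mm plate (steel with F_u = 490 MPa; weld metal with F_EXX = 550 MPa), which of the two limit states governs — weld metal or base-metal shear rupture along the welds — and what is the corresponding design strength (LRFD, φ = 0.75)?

φR_n ≈ 857 kN (weld metal governs)

t_e = 0.707 × 10 = 7.07 mm; L = 490 mm.
Weld metal: φR_n = 0.75 × 0.6 × 550 × 7.07 × 490 × 10⁻³ = 857.4 kN.
Base metal (shear rupture): φR_n = 0.75 × 0.6 × 490 × 14 × 490 × 10⁻³ = 1513 kN.
Governing: weld metal.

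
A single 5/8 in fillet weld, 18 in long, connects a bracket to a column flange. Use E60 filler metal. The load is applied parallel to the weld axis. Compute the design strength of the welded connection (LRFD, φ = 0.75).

E60XX → F_EXX = 60 ksi.
Effective throat t_e = 0.707 × 0.625 = 0.4419 in.
Total length L = 18 in; A_we = 0.4419 × 18 = 7.954 in².
F_nw = 0.6 F_EXX = 0.6 × 60 = 36 ksi.
φR_n = 0.75 × 36 × 7.954 = 214.8 kips.

φR_n ≈ 215 kips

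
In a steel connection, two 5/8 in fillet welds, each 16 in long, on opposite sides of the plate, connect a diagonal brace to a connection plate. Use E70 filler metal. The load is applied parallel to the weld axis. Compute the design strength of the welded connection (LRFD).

φR_n ≈ 445 kip

E70XX → F_EXX = 70 ksi.
Effective throat t_e = 0.707 × 0.625 = 0.4419 in.
Total length L = 32 in; A_we = 0.4419 × 32 = 14.14 in².
F_nw = 0.6 F_EXX = 0.6 × 70 = 42 ksi.
φR_n = 0.75 × 42 × 14.14 = 445.4 kip.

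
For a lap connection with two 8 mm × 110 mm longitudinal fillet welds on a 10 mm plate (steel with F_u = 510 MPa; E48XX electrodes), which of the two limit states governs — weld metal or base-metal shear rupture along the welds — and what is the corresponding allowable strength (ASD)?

R_n/Ω ≈ 179 kN (weld metal governs)

E48XX → F_EXX = 480 MPa.
t_e = 0.707 × 8 = 5.656 mm; L = 220 mm.
Weld metal: R_n/Ω = (1/2.0) × 0.6 × 480 × 5.656 × 220 × 10⁻³ = 179.2 kN.
Base metal (shear rupture): R_n/Ω = (1/2.0) × 0.6 × 510 × 10 × 220 × 10⁻³ = 336.6 kN.
Governing: weld metal.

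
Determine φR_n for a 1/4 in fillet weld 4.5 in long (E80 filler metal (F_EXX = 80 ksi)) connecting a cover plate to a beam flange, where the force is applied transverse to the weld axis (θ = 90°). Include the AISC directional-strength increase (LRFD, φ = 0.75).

φR_n ≈ 43 kips

t_e = 0.707 × 0.25 = 0.1767 in; A_we = 0.1767 × 4.5 = 0.7954 in².
Directional factor: 1.0 + 0.5 sin^1.5(90°) = 1.5.
F_nw = 0.6 × 80 × 1.5 = 72 ksi.
φR_n = 0.75 × 72 × 0.7954 = 42.95 kips.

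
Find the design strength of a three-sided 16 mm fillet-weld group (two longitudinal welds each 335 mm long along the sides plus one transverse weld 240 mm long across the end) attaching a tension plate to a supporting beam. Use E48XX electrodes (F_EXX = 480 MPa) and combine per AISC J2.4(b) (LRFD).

φR_n ≈ 2270 kN

t_e = 0.707 × 16 = 11.31 mm.
R_nwl = 0.6 × 480 × 11.31 × 670 × 10⁻³ = 2183 kN (longitudinal, 2 welds).
R_nwt = 0.6 × 480 × 11.31 × 240 × 10⁻³ = 781.9 kN (transverse, base value).
(i) R_nwl + R_nwt = 2965 kN; (ii) 0.85 R_nwl + 1.5 R_nwt = 3028 kN.
R_n = max = 3028 kN [governs: (ii)]; φR_n = 2271 kN.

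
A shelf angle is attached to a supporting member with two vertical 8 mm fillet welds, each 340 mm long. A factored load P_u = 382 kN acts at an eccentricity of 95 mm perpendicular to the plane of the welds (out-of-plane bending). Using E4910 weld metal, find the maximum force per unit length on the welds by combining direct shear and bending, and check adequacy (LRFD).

f_max ≈ 1100 N/mm; adequate

E49XX → F_EXX = 490 MPa.
L_w = 2 × 340 = 680 mm; section modulus (unit throat) S = 2 × L²/6 = 38530 mm².
Direct shear f_v = P/L_w = 382×10³/680 = 561.8 N/mm.
Moment M = P × e = 382×10³ × 95 = 36290000 N·mm; bending f_b = M/S = 941.8 N/mm.
f_max = √(f_v² + f_b²) = √(561.8² + 941.8²) = 1097 N/mm.
φr_n = 0.75 × 0.6 × 490 × (0.707 × 8) = 1247 N/mm → adequate.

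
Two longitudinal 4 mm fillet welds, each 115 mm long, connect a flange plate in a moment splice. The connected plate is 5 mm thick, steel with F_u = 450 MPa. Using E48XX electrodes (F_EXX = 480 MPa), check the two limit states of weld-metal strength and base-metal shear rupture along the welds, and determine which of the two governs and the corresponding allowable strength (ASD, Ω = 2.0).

R_n/Ω ≈ 93.7 kN (weld metal governs)

t_e = 0.707 × 4 = 2.828 mm; L = 230 mm.
Weld metal: R_n/Ω = (1/2.0) × 0.6 × 480 × 2.828 × 230 × 10⁻³ = 93.66 kN.
Base metal (shear rupture): R_n/Ω = (1/2.0) × 0.6 × 450 × 5 × 230 × 10⁻³ = 155.2 kN.
Governing: weld metal.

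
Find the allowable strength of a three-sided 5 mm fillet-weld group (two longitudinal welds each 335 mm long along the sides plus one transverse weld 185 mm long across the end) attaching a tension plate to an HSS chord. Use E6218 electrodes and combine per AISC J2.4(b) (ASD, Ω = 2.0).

E62XX → F_EXX = 620 MPa.
t_e = 0.707 × 5 = 3.535 mm.
R_nwl = 0.6 × 620 × 3.535 × 670 × 10⁻³ = 881.1 kN (longitudinal, 2 welds).
R_nwt = 0.6 × 620 × 3.535 × 185 × 10⁻³ = 243.3 kN (transverse, base value).
(i) R_nwl + R_nwt = 1124 kN; (ii) 0.85 R_nwl + 1.5 R_nwt = 1114 kN.
R_n = max = 1124 kN [governs: (i)]; R_n/Ω = 562.2 kN.

R_n/Ω ≈ 562 kN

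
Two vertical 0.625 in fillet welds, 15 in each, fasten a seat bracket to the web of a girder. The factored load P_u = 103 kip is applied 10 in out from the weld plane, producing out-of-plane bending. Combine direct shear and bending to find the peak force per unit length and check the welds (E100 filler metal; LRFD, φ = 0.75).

f_max ≈ 14.2 kip/in; adequate

E100XX → F_EXX = 100 ksi.
L_w = 2 × 15 = 30 in; section modulus (unit throat) S = 2 × L²/6 = 75 in².
Direct shear f_v = P/L_w = 103/30 = 3.433 kip/in.
Moment M = P × e = 103 × 10 = 1030 kip·in; bending f_b = M/S = 13.73 kip/in.
f_max = √(f_v² + f_b²) = √(3.433² + 13.73²) = 14.16 kip/in.
φr_n = 0.75 × 0.6 × 100 × (0.707 × 0.625) = 19.88 kip/in → adequate.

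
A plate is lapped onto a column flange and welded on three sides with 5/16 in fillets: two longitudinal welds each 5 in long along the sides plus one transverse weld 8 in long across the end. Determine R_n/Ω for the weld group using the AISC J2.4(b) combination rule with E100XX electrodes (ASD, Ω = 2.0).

E100XX → F_EXX = 100 ksi.
t_e = 0.707 × 0.3125 = 0.2209 in.
R_nwl = 0.6 × 100 × 0.2209 × 10 = 132.6 kips (longitudinal, 2 welds).
R_nwt = 0.6 × 100 × 0.2209 × 8 = 106 kips (transverse, base value).
(i) R_nwl + R_nwt = 238.6 kips; (ii) 0.85 R_nwl + 1.5 R_nwt = 271.8 kips.
R_n = max = 271.8 kips [governs: (ii)]; R_n/Ω = 135.9 kips.

R_n/Ω ≈ 136 kips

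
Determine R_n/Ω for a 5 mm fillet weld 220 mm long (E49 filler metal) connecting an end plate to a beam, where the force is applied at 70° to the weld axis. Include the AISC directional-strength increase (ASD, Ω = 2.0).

R_n/Ω ≈ 166 kN

E49XX → F_EXX = 490 MPa.
t_e = 0.707 × 5 = 3.535 mm; A_we = 3.535 × 220 = 777.7 mm².
Directional factor: 1.0 + 0.5 sin^1.5(70°) = 1.455.
F_nw = 0.6 × 490 × 1.455 = 427.9 MPa.
R_n/Ω = (427.9 × 777.7) / 2.0 × 10⁻³ = 166.4 kN.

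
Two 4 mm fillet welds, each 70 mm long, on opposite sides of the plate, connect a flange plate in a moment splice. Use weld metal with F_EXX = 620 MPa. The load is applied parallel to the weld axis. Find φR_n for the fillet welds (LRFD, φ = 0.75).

φR_n ≈ 110 kN

Effective throat t_e = 0.707 × 4 = 2.828 mm.
Total length L = 140 mm; A_we = 2.828 × 140 = 395.9 mm².
F_nw = 0.6 F_EXX = 0.6 × 620 = 372 MPa.
φR_n = 0.75 × 372 × 395.9 × 10⁻³ = 110.5 kN.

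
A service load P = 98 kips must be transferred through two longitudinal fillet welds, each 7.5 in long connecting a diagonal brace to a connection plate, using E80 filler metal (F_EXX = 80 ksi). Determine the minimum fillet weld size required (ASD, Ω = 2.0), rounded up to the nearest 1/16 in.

Total weld length L = 15 in.
Required throat t_e = P × Ω / (0.6 F_EXX × L) = 98 × 2.0 / (0.6 × 80 × 15) = 0.2722 in.
Required leg w = t_e / 0.707 = 0.385 in → use 7/16 in.

w = 7/16 in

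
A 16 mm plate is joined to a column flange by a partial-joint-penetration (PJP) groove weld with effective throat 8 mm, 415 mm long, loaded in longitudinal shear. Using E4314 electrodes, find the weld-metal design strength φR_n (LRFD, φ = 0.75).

E43XX → F_EXX = 430 MPa.
Effective throat (given) t_e = 8 mm.
A_we = 8 × 415 = 3320 mm².
F_nw = 0.6 F_EXX = 258 MPa.
φR_n = 0.75 × 258 × 3320 × 10⁻³ = 642.4 kN.

φR_n ≈ 642 kN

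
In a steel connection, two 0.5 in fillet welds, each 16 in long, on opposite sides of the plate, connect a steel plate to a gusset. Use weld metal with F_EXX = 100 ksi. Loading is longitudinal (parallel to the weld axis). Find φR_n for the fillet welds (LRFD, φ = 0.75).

φR_n ≈ 509 kip

Effective throat t_e = 0.707 × 0.5 = 0.3535 in.
Total length L = 32 in; A_we = 0.3535 × 32 = 11.31 in².
F_nw = 0.6 F_EXX = 0.6 × 100 = 60 ksi.
φR_n = 0.75 × 60 × 11.31 = 509 kip.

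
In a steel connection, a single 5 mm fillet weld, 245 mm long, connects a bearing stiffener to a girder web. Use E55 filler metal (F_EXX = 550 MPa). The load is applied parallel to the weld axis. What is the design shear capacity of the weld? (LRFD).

Effective throat t_e = 0.707 × 5 = 3.535 mm.
Total length L = 245 mm; A_we = 3.535 × 245 = 866.1 mm².
F_nw = 0.6 F_EXX = 0.6 × 550 = 330 MPa.
φR_n = 0.75 × 330 × 866.1 × 10⁻³ = 214.4 kN.

φR_n ≈ 214 kN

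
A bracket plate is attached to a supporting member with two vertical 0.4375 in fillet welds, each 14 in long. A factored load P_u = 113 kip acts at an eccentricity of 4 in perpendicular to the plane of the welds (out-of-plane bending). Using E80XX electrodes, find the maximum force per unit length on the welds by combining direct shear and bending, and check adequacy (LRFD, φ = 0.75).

f_max ≈ 8.01 kip/in; adequate

E80XX → F_EXX = 80 ksi.
L_w = 2 × 14 = 28 in; section modulus (unit throat) S = 2 × L²/6 = 65.33 in².
Direct shear f_v = P/L_w = 113/28 = 4.036 kip/in.
Moment M = P × e = 113 × 4 = 452 kip·in; bending f_b = M/S = 6.918 kip/in.
f_max = √(f_v² + f_b²) = √(4.036² + 6.918²) = 8.009 kip/in.
φr_n = 0.75 × 0.6 × 80 × (0.707 × 0.4375) = 11.14 kip/in → adequate.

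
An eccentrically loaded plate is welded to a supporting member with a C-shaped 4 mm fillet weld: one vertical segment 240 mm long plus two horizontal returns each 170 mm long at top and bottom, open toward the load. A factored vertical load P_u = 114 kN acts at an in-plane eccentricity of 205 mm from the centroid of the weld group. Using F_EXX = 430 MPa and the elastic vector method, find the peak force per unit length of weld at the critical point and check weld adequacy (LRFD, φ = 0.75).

Total weld length L_w = 580 mm. Treat welds as unit-width lines.
Centroid: x̄ = 2×170×85 / 580 = 49.83 mm from the vertical weld.
Polar moment about centroid: J = I_x + I_y = [240³/12 + 2×170×120²] + [240×49.83² + 2(170³/12 + 170×35.17²)] = 7883000 mm³.
Direct shear f_v = P/L_w = 114×10³ / 580 = 196.6 N/mm (vertical).
Torsion M = P·e = 114×10³ × 205 = 23370000 N·mm.
Critical point at (x, y) = (120.2, 120) from centroid. f_tx = M·y/J = 355.7 N/mm; f_ty = M·x/J = 356.2 N/mm.
Resultant f_max = √[f_tx² + (f_v + f_ty)²] = √[355.7² + (196.6 + 356.2)²] = 657.4 N/mm.
Capacity per unit length: φr_n = 0.75 × 0.6 × 430 × (0.707 × 4) = 547.2 N/mm.
657.4 > 547.2 → NOT adequate.

f_max ≈ 657 N/mm; NOT adequate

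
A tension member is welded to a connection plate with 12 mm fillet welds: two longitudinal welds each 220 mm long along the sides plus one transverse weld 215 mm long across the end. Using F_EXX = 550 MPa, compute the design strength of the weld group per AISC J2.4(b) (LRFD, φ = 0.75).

φR_n ≈ 1460 kN

t_e = 0.707 × 12 = 8.484 mm.
R_nwl = 0.6 × 550 × 8.484 × 440 × 10⁻³ = 1232 kN (longitudinal, 2 welds).
R_nwt = 0.6 × 550 × 8.484 × 215 × 10⁻³ = 601.9 kN (transverse, base value).
(i) R_nwl + R_nwt = 1834 kN; (ii) 0.85 R_nwl + 1.5 R_nwt = 1950 kN.
R_n = max = 1950 kN [governs: (ii)]; φR_n = 1463 kN.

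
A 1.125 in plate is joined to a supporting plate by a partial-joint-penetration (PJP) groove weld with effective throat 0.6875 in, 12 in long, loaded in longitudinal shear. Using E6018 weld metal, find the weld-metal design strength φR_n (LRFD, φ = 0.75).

φR_n ≈ 223 kips

E60XX → F_EXX = 60 ksi.
Effective throat (given) t_e = 0.6875 in.
A_we = 0.6875 × 12 = 8.25 in².
F_nw = 0.6 F_EXX = 36 ksi.
φR_n = 0.75 × 36 × 8.25 = 222.8 kips.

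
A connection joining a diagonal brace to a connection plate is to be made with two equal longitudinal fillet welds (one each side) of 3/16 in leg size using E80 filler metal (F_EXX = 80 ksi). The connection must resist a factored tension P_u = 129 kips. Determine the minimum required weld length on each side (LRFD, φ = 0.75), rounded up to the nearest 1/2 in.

L = 14 in on each side

Throat t_e = 0.707 × 0.1875 = 0.1326 in.
φr_n = 0.75 × 0.6 × 80 × 0.1326 = 4.772 kips/in.
L_req = P_u / φr_n = 129 / 4.772 = 27.03 in total.
Per side: 27.03 / 2 = 13.52 in.
Round up → use L = 14 in on each side.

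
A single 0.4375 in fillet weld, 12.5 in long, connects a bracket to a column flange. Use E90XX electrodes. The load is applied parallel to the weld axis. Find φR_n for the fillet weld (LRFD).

E90XX → F_EXX = 90 ksi.
Effective throat t_e = 0.707 × 0.4375 = 0.3093 in.
Total length L = 12.5 in; A_we = 0.3093 × 12.5 = 3.866 in².
F_nw = 0.6 F_EXX = 0.6 × 90 = 54 ksi.
φR_n = 0.75 × 54 × 3.866 = 156.6 kips.

φR_n ≈ 157 kips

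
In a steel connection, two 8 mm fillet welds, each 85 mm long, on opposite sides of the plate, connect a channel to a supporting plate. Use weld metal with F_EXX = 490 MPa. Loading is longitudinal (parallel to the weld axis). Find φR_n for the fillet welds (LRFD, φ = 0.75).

Effective throat t_e = 0.707 × 8 = 5.656 mm.
Total length L = 170 mm; A_we = 5.656 × 170 = 961.5 mm².
F_nw = 0.6 F_EXX = 0.6 × 490 = 294 MPa.
φR_n = 0.75 × 294 × 961.5 × 10⁻³ = 212 kN.

φR_n ≈ 212 kN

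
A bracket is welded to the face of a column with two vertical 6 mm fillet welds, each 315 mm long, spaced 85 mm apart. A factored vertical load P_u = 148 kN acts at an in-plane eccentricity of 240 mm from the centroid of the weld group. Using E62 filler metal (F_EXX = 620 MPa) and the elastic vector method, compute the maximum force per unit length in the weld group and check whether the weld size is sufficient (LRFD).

f_max ≈ 1000 N/mm; adequate

Total weld length L_w = 630 mm. Treat welds as unit-width lines.
Polar moment about centroid: J = 2[d³/12 + d(b/2)²] = 2[315³/12 + 315×42.5²] = 6347000 mm³.
Direct shear f_v = P/L_w = 148×10³ / 630 = 234.9 N/mm (vertical).
Torsion M = P·e = 148×10³ × 240 = 35520000 N·mm.
Critical point at (x, y) = (42.5, 157.5) from centroid. f_tx = M·y/J = 881.4 N/mm; f_ty = M·x/J = 237.8 N/mm.
Resultant f_max = √[f_tx² + (f_v + f_ty)²] = √[881.4² + (234.9 + 237.8)²] = 1000 N/mm.
Capacity per unit length: φr_n = 0.75 × 0.6 × 620 × (0.707 × 6) = 1184 N/mm.
1000 ≤ 1184 → adequate.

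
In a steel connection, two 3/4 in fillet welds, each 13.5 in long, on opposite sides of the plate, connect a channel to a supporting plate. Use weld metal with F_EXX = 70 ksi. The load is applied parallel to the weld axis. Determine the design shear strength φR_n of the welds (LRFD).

φR_n ≈ 451 kips

Effective throat t_e = 0.707 × 0.75 = 0.5302 in.
Total length L = 27 in; A_we = 0.5302 × 27 = 14.32 in².
F_nw = 0.6 F_EXX = 0.6 × 70 = 42 ksi.
φR_n = 0.75 × 42 × 14.32 = 451 kips.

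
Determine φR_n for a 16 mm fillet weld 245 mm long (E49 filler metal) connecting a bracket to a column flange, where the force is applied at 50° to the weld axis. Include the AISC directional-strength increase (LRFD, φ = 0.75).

φR_n ≈ 816 kN

E49XX → F_EXX = 490 MPa.
t_e = 0.707 × 16 = 11.31 mm; A_we = 11.31 × 245 = 2771 mm².
Directional factor: 1.0 + 0.5 sin^1.5(50°) = 1.335.
F_nw = 0.6 × 490 × 1.335 = 392.6 MPa.
φR_n = 0.75 × 392.6 × 2771 × 10⁻³ = 816 kN.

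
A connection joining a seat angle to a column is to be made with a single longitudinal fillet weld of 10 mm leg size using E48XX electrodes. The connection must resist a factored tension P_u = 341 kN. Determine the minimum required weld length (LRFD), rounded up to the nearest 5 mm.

E48XX → F_EXX = 480 MPa.
Throat t_e = 0.707 × 10 = 7.07 mm.
φr_n = 0.75 × 0.6 × 480 × 7.07 × 10⁻³ = 1.527 kN/mm.
L_req = P_u / φr_n = 341 / 1.527 = 223.3 mm total.
Round up → use L = 225 mm.

L = 225 mm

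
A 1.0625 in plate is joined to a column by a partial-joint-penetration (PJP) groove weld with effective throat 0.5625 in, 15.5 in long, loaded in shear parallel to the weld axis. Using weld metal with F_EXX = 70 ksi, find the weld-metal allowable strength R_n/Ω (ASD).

R_n/Ω ≈ 183 kips

Effective throat (given) t_e = 0.5625 in.
A_we = 0.5625 × 15.5 = 8.719 in².
F_nw = 0.6 F_EXX = 42 ksi.
R_n/Ω = (42 × 8.719) / 2.0 = 183.1 kips.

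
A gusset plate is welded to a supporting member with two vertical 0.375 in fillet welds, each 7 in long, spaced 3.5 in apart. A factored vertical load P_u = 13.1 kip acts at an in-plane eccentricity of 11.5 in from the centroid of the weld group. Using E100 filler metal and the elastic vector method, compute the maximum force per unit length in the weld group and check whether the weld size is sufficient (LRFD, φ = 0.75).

f_max ≈ 6.37 kip/in; adequate

E100XX → F_EXX = 100 ksi.
Total weld length L_w = 14 in. Treat welds as unit-width lines.
Polar moment about centroid: J = 2[d³/12 + d(b/2)²] = 2[7³/12 + 7×1.75²] = 100 in³.
Direct shear f_v = P/L_w = 13.1 / 14 = 0.9357 kip/in (vertical).
Torsion M = P·e = 13.1 × 11.5 = 150.65 kip·in.
Critical point at (x, y) = (1.75, 3.5) from centroid. f_tx = M·y/J = 5.271 kip/in; f_ty = M·x/J = 2.635 kip/in.
Resultant f_max = √[f_tx² + (f_v + f_ty)²] = √[5.271² + (0.9357 + 2.635)²] = 6.366 kip/in.
Capacity per unit length: φr_n = 0.75 × 0.6 × 100 × (0.707 × 0.375) = 11.93 kip/in.
6.366 ≤ 11.93 → adequate.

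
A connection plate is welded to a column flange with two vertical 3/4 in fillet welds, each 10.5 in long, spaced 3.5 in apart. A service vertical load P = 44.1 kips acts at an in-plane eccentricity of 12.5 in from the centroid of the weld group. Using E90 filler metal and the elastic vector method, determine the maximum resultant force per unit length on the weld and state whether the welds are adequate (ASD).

E90XX → F_EXX = 90 ksi.
Total weld length L_w = 21 in. Treat welds as unit-width lines.
Polar moment about centroid: J = 2[d³/12 + d(b/2)²] = 2[10.5³/12 + 10.5×1.75²] = 257.2 in³.
Direct shear f_v = P/L_w = 44.1 / 21 = 2.1 kip/in (vertical).
Torsion M = P·e = 44.1 × 12.5 = 551.25 kip·in.
Critical point at (x, y) = (1.75, 5.25) from centroid. f_tx = M·y/J = 11.25 kip/in; f_ty = M·x/J = 3.75 kip/in.
Resultant f_max = √[f_tx² + (f_v + f_ty)²] = √[11.25² + (2.1 + 3.75)²] = 12.68 kip/in.
Capacity per unit length: r_n/Ω = (1/2.0) × 0.6 × 90 × (0.707 × 0.75) = 14.32 kip/in.
12.68 ≤ 14.32 → adequate.

f_max ≈ 12.7 kip/in; adequate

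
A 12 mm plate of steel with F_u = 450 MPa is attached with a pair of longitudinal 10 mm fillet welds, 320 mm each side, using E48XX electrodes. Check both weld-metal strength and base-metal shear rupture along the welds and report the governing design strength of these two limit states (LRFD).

E48XX → F_EXX = 480 MPa.
t_e = 0.707 × 10 = 7.07 mm; L = 640 mm.
Weld metal: φR_n = 0.75 × 0.6 × 480 × 7.07 × 640 × 10⁻³ = 977.4 kN.
Base metal (shear rupture): φR_n = 0.75 × 0.6 × 450 × 12 × 640 × 10⁻³ = 1555 kN.
Governing: weld metal.

φR_n ≈ 977 kN (weld metal governs)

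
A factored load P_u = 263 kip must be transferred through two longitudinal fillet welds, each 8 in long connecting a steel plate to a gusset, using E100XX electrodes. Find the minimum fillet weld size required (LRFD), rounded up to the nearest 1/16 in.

w = 9/16 in

E100XX → F_EXX = 100 ksi.
Total weld length L = 16 in.
Required throat t_e = P_u / (φ × 0.6 F_EXX × L) = 263 / (0.75 × 0.6 × 100 × 16) = 0.3653 in.
Required leg w = t_e / 0.707 = 0.5167 in → use 9/16 in.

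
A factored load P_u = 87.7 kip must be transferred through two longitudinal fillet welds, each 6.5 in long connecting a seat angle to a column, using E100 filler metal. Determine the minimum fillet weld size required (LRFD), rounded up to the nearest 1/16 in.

w = 1/4 in

E100XX → F_EXX = 100 ksi.
Total weld length L = 13 in.
Required throat t_e = P_u / (φ × 0.6 F_EXX × L) = 87.7 / (0.75 × 0.6 × 100 × 13) = 0.1499 in.
Required leg w = t_e / 0.707 = 0.212 in → use 1/4 in.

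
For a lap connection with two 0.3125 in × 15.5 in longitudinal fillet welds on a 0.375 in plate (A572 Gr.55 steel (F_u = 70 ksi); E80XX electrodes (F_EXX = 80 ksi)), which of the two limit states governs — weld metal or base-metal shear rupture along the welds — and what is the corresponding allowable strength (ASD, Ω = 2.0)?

t_e = 0.707 × 0.3125 = 0.2209 in; L = 31 in.
Weld metal: R_n/Ω = (1/2.0) × 0.6 × 80 × 0.2209 × 31 = 164.4 kips.
Base metal (shear rupture): R_n/Ω = (1/2.0) × 0.6 × 70 × 0.375 × 31 = 244.1 kips.
Governing: weld metal.

R_n/Ω ≈ 164 kips (weld metal governs)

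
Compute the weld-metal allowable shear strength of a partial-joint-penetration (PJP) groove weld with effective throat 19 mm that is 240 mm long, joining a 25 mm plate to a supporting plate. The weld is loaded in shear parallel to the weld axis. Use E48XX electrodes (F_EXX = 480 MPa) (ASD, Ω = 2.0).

R_n/Ω ≈ 657 kN

Effective throat (given) t_e = 19 mm.
A_we = 19 × 240 = 4560 mm².
F_nw = 0.6 F_EXX = 288 MPa.
R_n/Ω = (288 × 4560) / 2.0 × 10⁻³ = 656.6 kN.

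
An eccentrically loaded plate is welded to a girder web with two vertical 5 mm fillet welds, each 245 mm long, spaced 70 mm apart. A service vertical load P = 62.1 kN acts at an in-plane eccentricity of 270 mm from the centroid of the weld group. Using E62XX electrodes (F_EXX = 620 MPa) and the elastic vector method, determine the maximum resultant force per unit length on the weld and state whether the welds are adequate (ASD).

Total weld length L_w = 490 mm. Treat welds as unit-width lines.
Polar moment about centroid: J = 2[d³/12 + d(b/2)²] = 2[245³/12 + 245×35²] = 3051000 mm³.
Direct shear f_v = P/L_w = 62.1×10³ / 490 = 126.7 N/mm (vertical).
Torsion M = P·e = 62.1×10³ × 270 = 16767000 N·mm.
Critical point at (x, y) = (35, 122.5) from centroid. f_tx = M·y/J = 673.1 N/mm; f_ty = M·x/J = 192.3 N/mm.
Resultant f_max = √[f_tx² + (f_v + f_ty)²] = √[673.1² + (126.7 + 192.3)²] = 744.9 N/mm.
Capacity per unit length: r_n/Ω = (1/2.0) × 0.6 × 620 × (0.707 × 5) = 657.5 N/mm.
744.9 > 657.5 → NOT adequate.

f_max ≈ 745 N/mm; NOT adequate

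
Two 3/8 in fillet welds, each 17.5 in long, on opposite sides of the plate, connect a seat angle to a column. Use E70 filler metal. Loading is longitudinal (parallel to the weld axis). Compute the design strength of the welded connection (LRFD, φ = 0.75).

φR_n ≈ 292 kips

E70XX → F_EXX = 70 ksi.
Effective throat t_e = 0.707 × 0.375 = 0.2651 in.
Total length L = 35 in; A_we = 0.2651 × 35 = 9.279 in².
F_nw = 0.6 F_EXX = 0.6 × 70 = 42 ksi.
φR_n = 0.75 × 42 × 9.279 = 292.3 kips.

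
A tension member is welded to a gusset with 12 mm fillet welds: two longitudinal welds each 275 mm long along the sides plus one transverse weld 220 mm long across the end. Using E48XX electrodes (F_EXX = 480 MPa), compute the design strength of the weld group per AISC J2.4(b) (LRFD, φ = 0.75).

φR_n ≈ 1460 kN

t_e = 0.707 × 12 = 8.484 mm.
R_nwl = 0.6 × 480 × 8.484 × 550 × 10⁻³ = 1344 kN (longitudinal, 2 welds).
R_nwt = 0.6 × 480 × 8.484 × 220 × 10⁻³ = 537.5 kN (transverse, base value).
(i) R_nwl + R_nwt = 1881 kN; (ii) 0.85 R_nwl + 1.5 R_nwt = 1949 kN.
R_n = max = 1949 kN [governs: (ii)]; φR_n = 1461 kN.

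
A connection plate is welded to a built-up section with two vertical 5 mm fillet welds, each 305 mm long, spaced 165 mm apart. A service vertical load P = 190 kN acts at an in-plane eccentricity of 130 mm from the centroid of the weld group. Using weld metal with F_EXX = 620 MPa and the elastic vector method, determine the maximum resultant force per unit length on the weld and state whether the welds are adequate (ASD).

f_max ≈ 687 N/mm; NOT adequate

Total weld length L_w = 610 mm. Treat welds as unit-width lines.
Polar moment about centroid: J = 2[d³/12 + d(b/2)²] = 2[305³/12 + 305×82.5²] = 8881000 mm³.
Direct shear f_v = P/L_w = 190×10³ / 610 = 311.5 N/mm (vertical).
Torsion M = P·e = 190×10³ × 130 = 24700000 N·mm.
Critical point at (x, y) = (82.5, 152.5) from centroid. f_tx = M·y/J = 424.2 N/mm; f_ty = M·x/J = 229.5 N/mm.
Resultant f_max = √[f_tx² + (f_v + f_ty)²] = √[424.2² + (311.5 + 229.5)²] = 687.4 N/mm.
Capacity per unit length: r_n/Ω = (1/2.0) × 0.6 × 620 × (0.707 × 5) = 657.5 N/mm.
687.4 > 657.5 → NOT adequate.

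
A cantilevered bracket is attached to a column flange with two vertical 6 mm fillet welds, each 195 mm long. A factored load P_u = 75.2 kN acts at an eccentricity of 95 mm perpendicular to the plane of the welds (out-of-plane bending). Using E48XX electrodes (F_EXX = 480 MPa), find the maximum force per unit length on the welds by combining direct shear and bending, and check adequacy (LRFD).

L_w = 2 × 195 = 390 mm; section modulus (unit throat) S = 2 × L²/6 = 12680 mm².
Direct shear f_v = P/L_w = 75.2×10³/390 = 192.8 N/mm.
Moment M = P × e = 75.2×10³ × 95 = 7144000 N·mm; bending f_b = M/S = 563.6 N/mm.
f_max = √(f_v² + f_b²) = √(192.8² + 563.6²) = 595.7 N/mm.
φr_n = 0.75 × 0.6 × 480 × (0.707 × 6) = 916.3 N/mm → adequate.

f_max ≈ 596 N/mm; adequate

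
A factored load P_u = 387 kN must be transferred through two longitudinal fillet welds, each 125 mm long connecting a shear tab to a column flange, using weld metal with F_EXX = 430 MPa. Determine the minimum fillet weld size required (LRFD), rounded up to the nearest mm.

Total weld length L = 250 mm.
Required throat t_e = P_u / (φ × 0.6 F_EXX × L) = 387 / (0.75 × 0.6 × 430 × 250 × 10⁻³) = 8 mm.
Required leg w = t_e / 0.707 = 11.32 mm → use 12 mm.

w = 12 mm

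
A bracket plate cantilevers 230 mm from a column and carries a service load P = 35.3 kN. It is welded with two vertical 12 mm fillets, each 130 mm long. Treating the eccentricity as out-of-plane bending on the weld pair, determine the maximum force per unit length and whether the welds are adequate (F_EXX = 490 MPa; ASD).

L_w = 2 × 130 = 260 mm; section modulus (unit throat) S = 2 × L²/6 = 5633 mm².
Direct shear f_v = P/L_w = 35.3×10³/260 = 135.8 N/mm.
Moment M = P × e = 35.3×10³ × 230 = 8119000 N·mm; bending f_b = M/S = 1441 N/mm.
f_max = √(f_v² + f_b²) = √(135.8² + 1441²) = 1448 N/mm.
r_n/Ω = (1/2.0) × 0.6 × 490 × (0.707 × 12) = 1247 N/mm → NOT adequate.

f_max ≈ 1450 N/mm; NOT adequate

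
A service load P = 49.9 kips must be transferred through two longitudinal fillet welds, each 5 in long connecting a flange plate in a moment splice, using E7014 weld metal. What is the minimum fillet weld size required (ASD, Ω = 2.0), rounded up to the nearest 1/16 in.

w = 3/8 in

E70XX → F_EXX = 70 ksi.
Total weld length L = 10 in.
Required throat t_e = P × Ω / (0.6 F_EXX × L) = 49.9 × 2.0 / (0.6 × 70 × 10) = 0.2376 in.
Required leg w = t_e / 0.707 = 0.3361 in → use 3/8 in.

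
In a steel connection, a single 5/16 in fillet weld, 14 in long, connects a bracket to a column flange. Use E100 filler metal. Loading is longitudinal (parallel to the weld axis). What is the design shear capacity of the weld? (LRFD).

E100XX → F_EXX = 100 ksi.
Effective throat t_e = 0.707 × 0.3125 = 0.2209 in.
Total length L = 14 in; A_we = 0.2209 × 14 = 3.093 in².
F_nw = 0.6 F_EXX = 0.6 × 100 = 60 ksi.
φR_n = 0.75 × 60 × 3.093 = 139.2 kip.

φR_n ≈ 139 kip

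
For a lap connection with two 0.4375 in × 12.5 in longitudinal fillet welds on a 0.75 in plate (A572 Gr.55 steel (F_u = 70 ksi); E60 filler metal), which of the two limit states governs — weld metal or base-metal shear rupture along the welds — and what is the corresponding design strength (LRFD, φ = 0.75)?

E60XX → F_EXX = 60 ksi.
t_e = 0.707 × 0.4375 = 0.3093 in; L = 25 in.
Weld metal: φR_n = 0.75 × 0.6 × 60 × 0.3093 × 25 = 208.8 kip.
Base metal (shear rupture): φR_n = 0.75 × 0.6 × 70 × 0.75 × 25 = 590.6 kip.
Governing: weld metal.

φR_n ≈ 209 kip (weld metal governs)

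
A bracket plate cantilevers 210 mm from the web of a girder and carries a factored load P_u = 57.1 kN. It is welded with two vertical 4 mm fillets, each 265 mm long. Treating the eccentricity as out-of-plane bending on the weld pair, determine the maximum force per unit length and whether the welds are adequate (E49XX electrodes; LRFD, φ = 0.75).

E49XX → F_EXX = 490 MPa.
L_w = 2 × 265 = 530 mm; section modulus (unit throat) S = 2 × L²/6 = 23410 mm².
Direct shear f_v = P/L_w = 57.1×10³/530 = 107.7 N/mm.
Moment M = P × e = 57.1×10³ × 210 = 11991000 N·mm; bending f_b = M/S = 512.3 N/mm.
f_max = √(f_v² + f_b²) = √(107.7² + 512.3²) = 523.5 N/mm.
φr_n = 0.75 × 0.6 × 490 × (0.707 × 4) = 623.6 N/mm → adequate.

f_max ≈ 523 N/mm; adequate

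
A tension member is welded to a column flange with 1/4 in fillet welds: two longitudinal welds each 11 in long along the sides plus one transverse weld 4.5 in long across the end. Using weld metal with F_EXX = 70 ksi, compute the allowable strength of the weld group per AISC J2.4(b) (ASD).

t_e = 0.707 × 0.25 = 0.1767 in.
R_nwl = 0.6 × 70 × 0.1767 × 22 = 163.3 kips (longitudinal, 2 welds).
R_nwt = 0.6 × 70 × 0.1767 × 4.5 = 33.41 kips (transverse, base value).
(i) R_nwl + R_nwt = 196.7 kips; (ii) 0.85 R_nwl + 1.5 R_nwt = 188.9 kips.
R_n = max = 196.7 kips [governs: (i)]; R_n/Ω = 98.36 kips.

R_n/Ω ≈ 98.4 kips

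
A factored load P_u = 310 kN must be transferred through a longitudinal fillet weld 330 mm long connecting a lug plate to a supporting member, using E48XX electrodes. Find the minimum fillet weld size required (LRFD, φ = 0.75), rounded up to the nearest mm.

w = 7 mm

E48XX → F_EXX = 480 MPa.
Total weld length L = 330 mm.
Required throat t_e = P_u / (φ × 0.6 F_EXX × L) = 310 / (0.75 × 0.6 × 480 × 330 × 10⁻³) = 4.349 mm.
Required leg w = t_e / 0.707 = 6.151 mm → use 7 mm.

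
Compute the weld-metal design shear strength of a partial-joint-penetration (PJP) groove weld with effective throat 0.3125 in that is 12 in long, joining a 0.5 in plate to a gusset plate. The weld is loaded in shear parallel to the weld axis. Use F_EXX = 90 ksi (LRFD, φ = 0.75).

Effective throat (given) t_e = 0.3125 in.
A_we = 0.3125 × 12 = 3.75 in².
F_nw = 0.6 F_EXX = 54 ksi.
φR_n = 0.75 × 54 × 3.75 = 151.9 kip.

φR_n ≈ 152 kip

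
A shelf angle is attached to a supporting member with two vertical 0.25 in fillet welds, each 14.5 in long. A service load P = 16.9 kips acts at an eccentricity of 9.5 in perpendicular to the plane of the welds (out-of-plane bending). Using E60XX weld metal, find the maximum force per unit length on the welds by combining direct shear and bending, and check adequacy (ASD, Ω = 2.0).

f_max ≈ 2.36 kip/in; adequate

E60XX → F_EXX = 60 ksi.
L_w = 2 × 14.5 = 29 in; section modulus (unit throat) S = 2 × L²/6 = 70.08 in².
Direct shear f_v = P/L_w = 16.9/29 = 0.5828 kip/in.
Moment M = P × e = 16.9 × 9.5 = 160.55 kip·in; bending f_b = M/S = 2.291 kip/in.
f_max = √(f_v² + f_b²) = √(0.5828² + 2.291²) = 2.364 kip/in.
r_n/Ω = (1/2.0) × 0.6 × 60 × (0.707 × 0.25) = 3.181 kip/in → adequate.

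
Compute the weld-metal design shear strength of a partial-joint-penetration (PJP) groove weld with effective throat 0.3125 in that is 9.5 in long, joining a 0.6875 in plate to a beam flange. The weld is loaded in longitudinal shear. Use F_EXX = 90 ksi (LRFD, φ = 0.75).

φR_n ≈ 120 kip

Effective throat (given) t_e = 0.3125 in.
A_we = 0.3125 × 9.5 = 2.969 in².
F_nw = 0.6 F_EXX = 54 ksi.
φR_n = 0.75 × 54 × 2.969 = 120.2 kip.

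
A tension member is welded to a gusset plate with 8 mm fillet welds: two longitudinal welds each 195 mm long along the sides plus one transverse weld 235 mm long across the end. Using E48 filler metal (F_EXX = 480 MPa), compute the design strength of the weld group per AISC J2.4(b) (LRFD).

t_e = 0.707 × 8 = 5.656 mm.
R_nwl = 0.6 × 480 × 5.656 × 390 × 10⁻³ = 635.3 kN (longitudinal, 2 welds).
R_nwt = 0.6 × 480 × 5.656 × 235 × 10⁻³ = 382.8 kN (transverse, base value).
(i) R_nwl + R_nwt = 1018 kN; (ii) 0.85 R_nwl + 1.5 R_nwt = 1114 kN.
R_n = max = 1114 kN [governs: (ii)]; φR_n = 835.6 kN.

φR_n ≈ 836 kN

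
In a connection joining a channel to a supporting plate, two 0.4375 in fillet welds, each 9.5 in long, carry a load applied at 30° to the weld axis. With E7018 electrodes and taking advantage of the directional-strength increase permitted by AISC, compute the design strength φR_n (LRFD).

E70XX → F_EXX = 70 ksi.
t_e = 0.707 × 0.4375 = 0.3093 in; A_we = 0.3093 × 19 = 5.877 in².
Directional factor: 1.0 + 0.5 sin^1.5(30°) = 1.177.
F_nw = 0.6 × 70 × 1.177 = 49.42 ksi.
φR_n = 0.75 × 49.42 × 5.877 = 217.8 kip.

φR_n ≈ 218 kip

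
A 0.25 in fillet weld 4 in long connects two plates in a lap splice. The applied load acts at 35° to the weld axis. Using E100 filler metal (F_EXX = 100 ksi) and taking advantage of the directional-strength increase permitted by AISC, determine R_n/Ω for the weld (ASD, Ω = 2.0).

R_n/Ω ≈ 25.8 kip

t_e = 0.707 × 0.25 = 0.1767 in; A_we = 0.1767 × 4 = 0.707 in².
Directional factor: 1.0 + 0.5 sin^1.5(35°) = 1.217.
F_nw = 0.6 × 100 × 1.217 = 73.03 ksi.
R_n/Ω = (73.03 × 0.707) / 2.0 = 25.82 kip.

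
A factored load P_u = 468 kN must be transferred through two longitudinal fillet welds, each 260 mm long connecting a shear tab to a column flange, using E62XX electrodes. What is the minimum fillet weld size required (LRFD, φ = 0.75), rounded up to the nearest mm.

E62XX → F_EXX = 620 MPa.
Total weld length L = 520 mm.
Required throat t_e = P_u / (φ × 0.6 F_EXX × L) = 468 / (0.75 × 0.6 × 620 × 520 × 10⁻³) = 3.226 mm.
Required leg w = t_e / 0.707 = 4.563 mm → use 5 mm.

w = 5 mm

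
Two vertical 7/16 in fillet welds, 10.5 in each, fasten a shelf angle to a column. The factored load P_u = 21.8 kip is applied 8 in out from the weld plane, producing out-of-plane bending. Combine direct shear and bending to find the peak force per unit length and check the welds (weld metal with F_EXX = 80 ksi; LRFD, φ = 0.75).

f_max ≈ 4.86 kip/in; adequate

L_w = 2 × 10.5 = 21 in; section modulus (unit throat) S = 2 × L²/6 = 36.75 in².
Direct shear f_v = P/L_w = 21.8/21 = 1.038 kip/in.
Moment M = P × e = 21.8 × 8 = 174.4 kip·in; bending f_b = M/S = 4.746 kip/in.
f_max = √(f_v² + f_b²) = √(1.038² + 4.746²) = 4.858 kip/in.
φr_n = 0.75 × 0.6 × 80 × (0.707 × 0.4375) = 11.14 kip/in → adequate.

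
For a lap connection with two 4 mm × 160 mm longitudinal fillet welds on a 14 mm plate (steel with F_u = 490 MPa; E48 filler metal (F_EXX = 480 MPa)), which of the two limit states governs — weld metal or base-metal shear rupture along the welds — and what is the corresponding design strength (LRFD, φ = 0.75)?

t_e = 0.707 × 4 = 2.828 mm; L = 320 mm.
Weld metal: φR_n = 0.75 × 0.6 × 480 × 2.828 × 320 × 10⁻³ = 195.5 kN.
Base metal (shear rupture): φR_n = 0.75 × 0.6 × 490 × 14 × 320 × 10⁻³ = 987.8 kN.
Governing: weld metal.

φR_n ≈ 195 kN (weld metal governs)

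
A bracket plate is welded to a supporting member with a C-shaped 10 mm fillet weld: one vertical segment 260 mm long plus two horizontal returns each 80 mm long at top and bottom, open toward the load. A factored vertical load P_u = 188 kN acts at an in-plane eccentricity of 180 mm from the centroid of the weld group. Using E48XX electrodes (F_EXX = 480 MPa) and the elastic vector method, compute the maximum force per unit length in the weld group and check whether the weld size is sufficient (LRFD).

f_max ≈ 1370 N/mm; adequate

Total weld length L_w = 420 mm. Treat welds as unit-width lines.
Centroid: x̄ = 2×80×40 / 420 = 15.24 mm from the vertical weld.
Polar moment about centroid: J = I_x + I_y = [260³/12 + 2×80×130²] + [260×15.24² + 2(80³/12 + 80×24.76²)] = 4412000 mm³.
Direct shear f_v = P/L_w = 188×10³ / 420 = 447.6 N/mm (vertical).
Torsion M = P·e = 188×10³ × 180 = 33840000 N·mm.
Critical point at (x, y) = (64.76, 130) from centroid. f_tx = M·y/J = 997 N/mm; f_ty = M·x/J = 496.7 N/mm.
Resultant f_max = √[f_tx² + (f_v + f_ty)²] = √[997² + (447.6 + 496.7)²] = 1373 N/mm.
Capacity per unit length: φr_n = 0.75 × 0.6 × 480 × (0.707 × 10) = 1527 N/mm.
1373 ≤ 1527 → adequate.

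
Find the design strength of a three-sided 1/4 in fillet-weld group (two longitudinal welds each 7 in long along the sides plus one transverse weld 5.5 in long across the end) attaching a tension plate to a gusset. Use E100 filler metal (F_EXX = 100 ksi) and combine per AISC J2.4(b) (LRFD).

φR_n ≈ 160 kip

t_e = 0.707 × 0.25 = 0.1767 in.
R_nwl = 0.6 × 100 × 0.1767 × 14 = 148.5 kip (longitudinal, 2 welds).
R_nwt = 0.6 × 100 × 0.1767 × 5.5 = 58.33 kip (transverse, base value).
(i) R_nwl + R_nwt = 206.8 kip; (ii) 0.85 R_nwl + 1.5 R_nwt = 213.7 kip.
R_n = max = 213.7 kip [governs: (ii)]; φR_n = 160.3 kip.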